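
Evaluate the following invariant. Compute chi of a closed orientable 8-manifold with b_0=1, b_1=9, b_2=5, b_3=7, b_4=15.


By Poincare duality b_k = b_{8-k}, so full Betti numbers: b_0=1, b_1=9, b_2=5, b_3=7, b_4=15, b_5=7, b_6=5, b_7=9, b_8=1.
chi = sum (-1)^k b_k = -5

-5


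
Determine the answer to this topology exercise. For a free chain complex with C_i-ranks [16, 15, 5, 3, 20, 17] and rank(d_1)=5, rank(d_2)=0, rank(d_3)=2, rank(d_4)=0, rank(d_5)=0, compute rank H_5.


rank H_k = rank(ker d_k) - rank(im d_{k+1}).
rank(ker d_5) = rank(C_5) - rank(d_5) = 17 - 0 = 17.
rank(im d_{5+1}) = 0.
rank H_5 = 17 - 0 = 17

17


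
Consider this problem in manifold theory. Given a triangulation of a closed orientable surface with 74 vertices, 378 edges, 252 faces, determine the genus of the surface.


chi = V - E + F = 74 - 378 + 252 = -52
For orientable closed surface: chi = 2 - 2g, so g = (2 - chi)/2.
g = (2 - (-52)) / 2 = 54 / 2 = 27

27


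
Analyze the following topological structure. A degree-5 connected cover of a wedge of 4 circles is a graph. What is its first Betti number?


Nielsen-Schreier: an index-n subgroup of F_r is free of rank 1 + n(r-1).
Equivalently: chi(cover) = n*chi(base); chi(vee_r S^1) = 1 - 4 = -3.
chi(E) = 5*(-3) = -15; rank = 1 - chi(E) = 1 - (-15) = 16.
rank = 1 + 5*(4-1) = 1 + 15 = 16

16


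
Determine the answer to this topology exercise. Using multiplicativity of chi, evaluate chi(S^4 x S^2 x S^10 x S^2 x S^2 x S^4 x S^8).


chi is multiplicative: chi(X x Y) = chi(X) chi(Y).
Each even-dim sphere has chi = 2. There are 7 factors.
chi = 2^7 = 128

128


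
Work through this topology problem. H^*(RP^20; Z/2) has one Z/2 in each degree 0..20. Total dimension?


H^k(RP^20; Z/2) = Z/2 for each 0 <= k <= 20.
Total dimension = 20 + 1 = 21

21


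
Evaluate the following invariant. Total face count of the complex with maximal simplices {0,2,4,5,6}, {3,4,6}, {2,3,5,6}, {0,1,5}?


Each maximal simplex on m vertices has 2^m - 1 nonempty faces.
Take the union (dedupe shared faces).
Total distinct faces = 45

45


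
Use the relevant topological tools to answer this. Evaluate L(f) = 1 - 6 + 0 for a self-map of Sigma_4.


L(f) = tr(f_0*) - tr(f_1*) + tr(f_2*).
= 1 - (6) + (0)
= -5

-5


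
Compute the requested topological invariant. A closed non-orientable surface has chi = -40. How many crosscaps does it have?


chi = 2 - k for closed non-orientable surfaces with k crosscaps.
-40 = 2 - k
k = 2 - (-40) = 42

42


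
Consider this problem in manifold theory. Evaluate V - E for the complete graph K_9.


K_9: V = 9, E = C(9,2) = 36.
chi = V - E = 9 - 36 = -27

-27


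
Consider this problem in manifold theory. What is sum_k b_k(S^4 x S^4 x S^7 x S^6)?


Total Betti number is multiplicative under products.
Each S^d (d>=1) has total Betti number 2.
There are 4 sphere factors.
Total = 2^4 = 16

16


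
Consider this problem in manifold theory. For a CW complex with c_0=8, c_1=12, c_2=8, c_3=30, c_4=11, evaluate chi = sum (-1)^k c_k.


chi = sum_k (-1)^k c_k.
= (-1)^0*8 + (-1)^1*12 + (-1)^2*8 + (-1)^3*30 + (-1)^4*11
= (8) + (-12) + (8) + (-30) + (11)
= -15

-15


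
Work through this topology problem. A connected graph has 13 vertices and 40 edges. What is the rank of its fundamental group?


For a connected graph: rank(pi_1) = b_1 = E - V + 1 = 1 - chi.
chi = V - E = 13 - 40 = -27.
rank = 1 - (-27) = 40 - 13 + 1 = 28

28


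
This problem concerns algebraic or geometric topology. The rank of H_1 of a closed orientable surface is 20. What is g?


For a closed orientable surface: b_1 = 2g.
20 = 2g
g = 20 / 2 = 10

10


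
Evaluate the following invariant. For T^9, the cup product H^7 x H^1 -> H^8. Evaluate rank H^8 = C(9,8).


Cup product: H^p x H^q -> H^{p+q}; here p+q = 7+1 = 8.
rank H^k(T^n) = C(n,k).
C(9,8) = 9

9


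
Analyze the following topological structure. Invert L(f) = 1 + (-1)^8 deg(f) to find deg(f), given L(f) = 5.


L(f) = 1 + (-1)^8 deg(f) on S^8.
5 = 1 + (-1)^8 * deg(f)
(-1)^8 * deg(f) = 4
deg(f) = 4

4


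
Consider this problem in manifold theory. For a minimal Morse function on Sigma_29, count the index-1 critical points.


A perfect Morse function has m_k = b_k.
For Sigma_29: b_0=1, b_1=2g=58, b_2=1.
Saddles m_1 = 2g = 58

58


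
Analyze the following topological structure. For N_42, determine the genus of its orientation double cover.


chi(N_42) = 2 - 42 = -40.
Double cover: chi(Sigma_g) = 2 * chi(N_42) = 2*(-40) = -80.
2 - 2g = -80, so g = (2 - (-80))/2 = 82/2 = 41

41


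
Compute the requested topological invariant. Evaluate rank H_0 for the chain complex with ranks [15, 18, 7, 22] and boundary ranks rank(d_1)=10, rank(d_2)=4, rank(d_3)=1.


rank H_k = rank(ker d_k) - rank(im d_{k+1}).
rank(ker d_0) = rank(C_0) - rank(d_0) = 15 - 0 = 15.
rank(im d_{0+1}) = 10.
rank H_0 = 15 - 10 = 5

5


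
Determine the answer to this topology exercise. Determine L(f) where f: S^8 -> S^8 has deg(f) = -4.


On S^8: L(f) = tr(f_0*) + (-1)^8 tr(f_8*) = 1 + (-1)^8 * deg(f).
L(f) = 1 + (-1)^8 * -4 = 1 + -4 = -3

-3


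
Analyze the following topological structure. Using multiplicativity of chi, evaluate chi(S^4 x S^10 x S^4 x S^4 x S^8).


chi is multiplicative: chi(X x Y) = chi(X) chi(Y).
Each even-dim sphere has chi = 2. There are 5 factors.
chi = 2^5 = 32

32


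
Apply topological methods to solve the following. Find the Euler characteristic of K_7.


K_7: V = 7, E = C(7,2) = 21.
chi = V - E = 7 - 21 = -14

-14


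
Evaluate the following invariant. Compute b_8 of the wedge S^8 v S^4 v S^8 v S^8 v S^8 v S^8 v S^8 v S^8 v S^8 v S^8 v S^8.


For a wedge of spheres, H_k (k>0) is free on one generator per sphere of dimension k.
Spheres of dimension 8: count = 10.
b_8 = 10

10


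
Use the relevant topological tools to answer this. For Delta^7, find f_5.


Delta^7 has 7+1 vertices. A 5-face is a choice of 5+1 vertices.
f_5 = C(7+1, 5+1) = C(8,6) = 28

28


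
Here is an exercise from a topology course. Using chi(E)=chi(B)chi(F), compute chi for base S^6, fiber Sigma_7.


chi(S^6) = 2 (n even), chi(Sigma_7) = 2 - 2*7 = -12.
chi(E) = 2 * (-12) = -24

-24


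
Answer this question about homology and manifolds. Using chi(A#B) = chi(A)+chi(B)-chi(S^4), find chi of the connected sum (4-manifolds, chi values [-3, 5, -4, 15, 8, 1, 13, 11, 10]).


For n-manifolds: chi(A#B) = chi(A) + chi(B) - chi(S^4).
chi(S^4) = 1 + (-1)^4 = 2.
chi(#) = (sum chi_i) - (9-1)*chi(S^4) = 56 - 8*2 = 40

40


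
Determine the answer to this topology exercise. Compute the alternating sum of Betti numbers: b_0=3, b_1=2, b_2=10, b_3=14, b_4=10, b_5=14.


chi = sum_k (-1)^k b_k.
= (3) + (-2) + (10) + (-14) + (10) + (-14)
= -7

-7


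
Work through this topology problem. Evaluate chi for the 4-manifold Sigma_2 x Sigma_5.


chi(Sigma_2) = 2 - 2*2 = -2
chi(Sigma_5) = 2 - 2*5 = -8
chi(product) = (-2) * (-8) = 16

16


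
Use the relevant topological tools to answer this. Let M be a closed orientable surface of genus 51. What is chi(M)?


For a closed orientable surface of genus g: chi = 2 - 2g.
Here g = 51.
chi = 2 - 2*51 = 2 - 102 = -100

-100


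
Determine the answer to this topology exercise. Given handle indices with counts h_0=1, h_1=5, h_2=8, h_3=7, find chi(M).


Handles of index k contribute (-1)^k to chi (same as CW cells).
chi = (1) + (-5) + (8) + (-7) = -3

-3


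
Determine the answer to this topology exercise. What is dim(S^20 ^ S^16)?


S^m ^ S^n = S^{m+n}.
k = 20 + 16 = 36

36


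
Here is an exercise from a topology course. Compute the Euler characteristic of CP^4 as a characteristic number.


For any closed oriented manifold, <e(TM),[M]> = chi(M).
chi(CP^4) = 4+1 = 5

5


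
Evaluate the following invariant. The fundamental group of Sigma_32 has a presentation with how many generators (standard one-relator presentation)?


Standard presentation: pi_1(Sigma_g) = <a_1,b_1,...,a_g,b_g | [a_1,b_1]...[a_g,b_g] = 1>.
Number of generators = 2g = 2*32 = 64

64


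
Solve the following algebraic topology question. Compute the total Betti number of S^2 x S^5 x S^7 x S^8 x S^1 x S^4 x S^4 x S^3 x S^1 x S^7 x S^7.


Total Betti number is multiplicative under products.
Each S^d (d>=1) has total Betti number 2.
There are 11 sphere factors.
Total = 2^11 = 2048

2048


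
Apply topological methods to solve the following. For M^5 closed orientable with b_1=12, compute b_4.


Poincare duality for closed orientable n-manifolds: b_k = b_{n-k}.
Here n = 5, so b_4 = b_1 = 12

12


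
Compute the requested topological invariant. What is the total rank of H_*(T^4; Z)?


b_k(T^4) = C(4,k), so the sum over k is sum_k C(4,k) = 2^4.
Total = 2^4 = 16

16


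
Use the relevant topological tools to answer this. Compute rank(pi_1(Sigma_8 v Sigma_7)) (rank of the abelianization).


For a wedge: H_1(A v B) = H_1(A) + H_1(B).
b_1(Sigma_8) = 16, b_1(Sigma_7) = 14.
b_1 = 16 + 14 = 30

30


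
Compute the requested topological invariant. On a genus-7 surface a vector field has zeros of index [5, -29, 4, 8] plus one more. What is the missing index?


Poincare-Hopf: sum of indices = chi(M).
chi(Sigma_7) = 2 - 2*7 = -12.
Sum of known indices = -12.
x = chi - (sum known) = -12 - (-12) = 0

0


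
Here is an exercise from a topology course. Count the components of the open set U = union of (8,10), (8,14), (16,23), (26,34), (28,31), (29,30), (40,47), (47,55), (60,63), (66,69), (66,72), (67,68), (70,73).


Sort and merge overlapping open intervals.
Merged: (8,14), (16,23), (26,34), (40,47), (47,55), (60,63), (66,73).
Number of components = 7

7


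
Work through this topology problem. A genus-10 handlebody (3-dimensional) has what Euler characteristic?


A genus-g handlebody deformation retracts to a wedge of g circles.
chi(vee_g S^1) = 1 - g.
chi(H_10) = 1 - 10 = -9

-9


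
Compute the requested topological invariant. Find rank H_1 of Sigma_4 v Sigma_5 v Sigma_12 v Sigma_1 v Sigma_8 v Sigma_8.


For a wedge X v Y: reduced H_k(X v Y) = H_k(X) + H_k(Y).
Each Sigma_g contributes b_1 = 2g.
b_1 = 8 + 10 + 24 + 2 + 16 + 16 = 76

76


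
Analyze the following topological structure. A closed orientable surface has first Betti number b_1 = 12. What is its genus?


For a closed orientable surface: b_1 = 2g.
12 = 2g
g = 12 / 2 = 6

6


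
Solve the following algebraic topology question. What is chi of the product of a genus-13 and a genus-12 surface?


chi(Sigma_13) = 2 - 2*13 = -24
chi(Sigma_12) = 2 - 2*12 = -22
chi(product) = (-24) * (-22) = 528

528


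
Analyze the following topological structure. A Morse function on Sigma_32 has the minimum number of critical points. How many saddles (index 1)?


A perfect Morse function has m_k = b_k.
For Sigma_32: b_0=1, b_1=2g=64, b_2=1.
Saddles m_1 = 2g = 64

64


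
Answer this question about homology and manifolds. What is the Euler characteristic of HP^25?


HP^25 has one cell in each dimension 0, 4, ..., 4*25 (25+1 cells, all even-dim).
chi = 25 + 1 = 26

26


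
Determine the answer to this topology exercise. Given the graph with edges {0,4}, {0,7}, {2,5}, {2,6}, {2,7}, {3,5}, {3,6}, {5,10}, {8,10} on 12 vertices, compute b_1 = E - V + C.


b_1 = E - V + (number of components).
E = 9, V = 12, components = 4.
b_1 = 9 - 12 + 4 = 1

1


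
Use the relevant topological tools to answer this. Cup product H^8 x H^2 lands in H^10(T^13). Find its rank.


Cup product: H^p x H^q -> H^{p+q}; here p+q = 8+2 = 10.
rank H^k(T^n) = C(n,k).
C(13,10) = 286

286


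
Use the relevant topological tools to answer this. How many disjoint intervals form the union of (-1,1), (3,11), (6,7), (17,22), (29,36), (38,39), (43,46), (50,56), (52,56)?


Sort and merge overlapping open intervals.
Merged: (-1,1), (3,11), (17,22), (29,36), (38,39), (43,46), (50,56).
Number of components = 7

7


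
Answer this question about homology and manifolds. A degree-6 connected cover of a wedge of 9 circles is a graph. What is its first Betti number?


Nielsen-Schreier: an index-n subgroup of F_r is free of rank 1 + n(r-1).
Equivalently: chi(cover) = n*chi(base); chi(vee_r S^1) = 1 - 9 = -8.
chi(E) = 6*(-8) = -48; rank = 1 - chi(E) = 1 - (-48) = 49.
rank = 1 + 6*(9-1) = 1 + 48 = 49

49


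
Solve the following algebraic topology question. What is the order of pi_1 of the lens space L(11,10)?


pi_1(L(p,q)) = Z/pZ for any q coprime to p.
|pi_1(L(11,10))| = 11

11


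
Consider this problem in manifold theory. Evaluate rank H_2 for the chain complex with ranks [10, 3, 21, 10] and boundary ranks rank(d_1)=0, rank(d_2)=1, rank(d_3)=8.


rank H_k = rank(ker d_k) - rank(im d_{k+1}).
rank(ker d_2) = rank(C_2) - rank(d_2) = 21 - 1 = 20.
rank(im d_{2+1}) = 8.
rank H_2 = 20 - 8 = 12

12


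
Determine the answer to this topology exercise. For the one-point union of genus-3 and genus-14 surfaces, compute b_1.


For a wedge: H_1(A v B) = H_1(A) + H_1(B).
b_1(Sigma_3) = 6, b_1(Sigma_14) = 28.
b_1 = 6 + 28 = 34

34


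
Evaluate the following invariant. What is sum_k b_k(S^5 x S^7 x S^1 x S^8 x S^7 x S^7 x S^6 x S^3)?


Total Betti number is multiplicative under products.
Each S^d (d>=1) has total Betti number 2.
There are 8 sphere factors.
Total = 2^8 = 256

256


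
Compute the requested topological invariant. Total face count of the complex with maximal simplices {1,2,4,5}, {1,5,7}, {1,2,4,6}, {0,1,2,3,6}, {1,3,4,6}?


Each maximal simplex on m vertices has 2^m - 1 nonempty faces.
Take the union (dedupe shared faces).
Total distinct faces = 55

55


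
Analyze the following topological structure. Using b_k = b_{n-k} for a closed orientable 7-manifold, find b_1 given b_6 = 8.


Poincare duality for closed orientable n-manifolds: b_k = b_{n-k}.
Here n = 7, so b_1 = b_6 = 8

8


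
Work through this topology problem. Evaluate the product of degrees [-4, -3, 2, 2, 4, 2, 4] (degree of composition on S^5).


Degree is multiplicative: deg(composition) = product of degrees.
= (-4) * (-3) * (2) * (2) * (4) * (2) * (4) = 1536

1536


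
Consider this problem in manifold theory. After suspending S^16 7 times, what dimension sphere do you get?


Each suspension raises dimension by 1: Sigma S^n = S^{n+1}.
Sigma^7 S^16 = S^{16+7} = S^23

23


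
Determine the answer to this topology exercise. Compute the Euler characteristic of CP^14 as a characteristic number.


For any closed oriented manifold, <e(TM),[M]> = chi(M).
chi(CP^14) = 14+1 = 15

15


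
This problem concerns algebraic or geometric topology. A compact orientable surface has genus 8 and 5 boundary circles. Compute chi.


For a compact orientable surface with genus g and b boundary components: chi = 2 - 2g - b.
chi = 2 - 2*8 - 5 = 2 - 16 - 5 = -19

-19


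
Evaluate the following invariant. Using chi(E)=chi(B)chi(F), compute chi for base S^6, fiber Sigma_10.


chi(S^6) = 2 (n even), chi(Sigma_10) = 2 - 2*10 = -18.
chi(E) = 2 * (-18) = -36

-36


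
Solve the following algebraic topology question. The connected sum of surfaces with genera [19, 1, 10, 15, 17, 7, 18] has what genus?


Genus is additive under connected sum of orientable surfaces.
g = 19 + 1 + 10 + 15 + 17 + 7 + 18 = 87

87


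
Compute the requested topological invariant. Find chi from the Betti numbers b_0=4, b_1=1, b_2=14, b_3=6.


chi = sum_k (-1)^k b_k.
= (4) + (-1) + (14) + (-6)
= 11

11


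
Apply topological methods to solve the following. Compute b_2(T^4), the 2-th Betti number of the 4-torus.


By the Kunneth formula, b_k(T^n) = C(n,k).
b_2(T^4) = C(4,2).
C(4,2) = 4!/(2!*2!) = 6

6


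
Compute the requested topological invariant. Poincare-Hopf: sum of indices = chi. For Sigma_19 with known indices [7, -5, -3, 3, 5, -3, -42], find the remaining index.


Poincare-Hopf: sum of indices = chi(M).
chi(Sigma_19) = 2 - 2*19 = -36.
Sum of known indices = -38.
x = chi - (sum known) = -36 - (-38) = 2

2


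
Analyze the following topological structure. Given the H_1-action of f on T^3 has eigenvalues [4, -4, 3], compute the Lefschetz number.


For a torus self-map: L(f) = det(I - A) where A acts on H_1.
L(f) = (1-4) * (1--4) * (1-3) = -3 * 5 * -2 = 30

30


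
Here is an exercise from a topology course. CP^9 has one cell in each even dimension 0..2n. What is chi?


CP^9 has one cell in each even dimension 0, 2, ..., 2*9 (9+1 cells total).
All cells are even-dimensional, so chi = number of cells.
chi = 9 + 1 = 10

10


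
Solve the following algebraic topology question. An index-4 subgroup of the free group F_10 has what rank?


Nielsen-Schreier: an index-n subgroup of F_r is free of rank 1 + n(r-1).
Equivalently: chi(cover) = n*chi(base); chi(vee_r S^1) = 1 - 10 = -9.
chi(E) = 4*(-9) = -36; rank = 1 - chi(E) = 1 - (-36) = 37.
rank = 1 + 4*(10-1) = 1 + 36 = 37

37


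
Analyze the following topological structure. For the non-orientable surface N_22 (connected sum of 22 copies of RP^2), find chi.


For a non-orientable closed surface with k crosscaps: chi = 2 - k.
Here k = 22.
chi = 2 - 22 = -20

-20


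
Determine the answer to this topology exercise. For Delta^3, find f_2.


Delta^3 has 3+1 vertices. A 2-face is a choice of 2+1 vertices.
f_2 = C(3+1, 2+1) = C(4,3) = 4

4


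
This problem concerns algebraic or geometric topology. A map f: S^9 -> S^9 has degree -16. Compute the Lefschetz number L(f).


On S^9: L(f) = tr(f_0*) + (-1)^9 tr(f_9*) = 1 + (-1)^9 * deg(f).
L(f) = 1 + (-1)^9 * -16 = 1 + 16 = 17

17


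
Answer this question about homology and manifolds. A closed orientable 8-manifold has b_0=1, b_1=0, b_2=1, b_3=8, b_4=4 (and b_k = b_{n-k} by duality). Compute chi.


By Poincare duality b_k = b_{8-k}, so full Betti numbers: b_0=1, b_1=0, b_2=1, b_3=8, b_4=4, b_5=8, b_6=1, b_7=0, b_8=1.
chi = sum (-1)^k b_k = -8

-8


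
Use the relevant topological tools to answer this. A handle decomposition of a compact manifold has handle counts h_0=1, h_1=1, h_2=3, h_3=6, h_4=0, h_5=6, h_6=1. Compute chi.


Handles of index k contribute (-1)^k to chi (same as CW cells).
chi = (1) + (-1) + (3) + (-6) + (0) + (-6) + (1) = -8

-8


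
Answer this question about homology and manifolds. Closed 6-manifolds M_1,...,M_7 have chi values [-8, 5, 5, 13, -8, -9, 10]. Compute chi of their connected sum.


For n-manifolds: chi(A#B) = chi(A) + chi(B) - chi(S^6).
chi(S^6) = 1 + (-1)^6 = 2.
chi(#) = (sum chi_i) - (7-1)*chi(S^6) = 8 - 6*2 = -4

-4


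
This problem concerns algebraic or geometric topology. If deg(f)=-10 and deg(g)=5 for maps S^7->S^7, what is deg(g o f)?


Degree is multiplicative under composition: deg(g o f) = deg(g) * deg(f).
= 5 * -10 = -50

-50


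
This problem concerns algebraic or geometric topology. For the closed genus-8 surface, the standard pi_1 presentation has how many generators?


Standard presentation: pi_1(Sigma_g) = <a_1,b_1,...,a_g,b_g | [a_1,b_1]...[a_g,b_g] = 1>.
Number of generators = 2g = 2*8 = 16

16


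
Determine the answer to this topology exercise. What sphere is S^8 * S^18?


Join of spheres: S^m * S^n = S^{m+n+1}.
dim = 8 + 18 + 1 = 27

27


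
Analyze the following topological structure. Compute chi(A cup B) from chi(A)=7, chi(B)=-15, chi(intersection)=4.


chi(A cup B) = chi(A) + chi(B) - chi(A cap B)
= 7 + (-15) - (4)
= -12

-12


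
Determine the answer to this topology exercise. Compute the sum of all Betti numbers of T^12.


b_k(T^12) = C(12,k), so the sum over k is sum_k C(12,k) = 2^12.
Total = 2^12 = 4096

4096


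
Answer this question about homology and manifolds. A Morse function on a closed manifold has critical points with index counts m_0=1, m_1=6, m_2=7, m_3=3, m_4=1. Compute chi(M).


Morse theory: chi(M) = sum_k (-1)^k m_k where m_k = #(index-k critical points).
= (1) + (-6) + (7) + (-3) + (1) = 0

0


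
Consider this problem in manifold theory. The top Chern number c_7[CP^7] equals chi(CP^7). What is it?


For any closed oriented manifold, <e(TM),[M]> = chi(M).
chi(CP^7) = 7+1 = 8

8


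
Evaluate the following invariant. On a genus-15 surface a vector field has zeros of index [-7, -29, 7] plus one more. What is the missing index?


Poincare-Hopf: sum of indices = chi(M).
chi(Sigma_15) = 2 - 2*15 = -28.
Sum of known indices = -29.
x = chi - (sum known) = -28 - (-29) = 1

1


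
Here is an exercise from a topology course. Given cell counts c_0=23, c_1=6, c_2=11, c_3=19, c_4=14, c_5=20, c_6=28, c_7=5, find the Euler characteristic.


chi = sum_k (-1)^k c_k.
= (-1)^0*23 + (-1)^1*6 + (-1)^2*11 + (-1)^3*19 + (-1)^4*14 + (-1)^5*20 + (-1)^6*28 + (-1)^7*5
= (23) + (-6) + (11) + (-19) + (14) + (-20) + (28) + (-5)
= 26

26


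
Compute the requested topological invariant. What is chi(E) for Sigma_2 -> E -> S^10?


chi(S^10) = 2 (n even), chi(Sigma_2) = 2 - 2*2 = -2.
chi(E) = 2 * (-2) = -4

-4


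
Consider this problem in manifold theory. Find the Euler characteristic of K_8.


K_8: V = 8, E = C(8,2) = 28.
chi = V - E = 8 - 28 = -20

-20


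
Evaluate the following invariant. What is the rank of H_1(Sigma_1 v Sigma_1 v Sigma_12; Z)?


For a wedge X v Y: reduced H_k(X v Y) = H_k(X) + H_k(Y).
Each Sigma_g contributes b_1 = 2g.
b_1 = 2 + 2 + 24 = 28

28


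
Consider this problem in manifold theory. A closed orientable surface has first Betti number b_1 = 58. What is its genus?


For a closed orientable surface: b_1 = 2g.
58 = 2g
g = 58 / 2 = 29

29


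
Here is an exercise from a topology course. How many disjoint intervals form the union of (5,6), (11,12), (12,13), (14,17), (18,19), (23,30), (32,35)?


Sort and merge overlapping open intervals.
Merged: (5,6), (11,12), (12,13), (14,17), (18,19), (23,30), (32,35).
Number of components = 7

7


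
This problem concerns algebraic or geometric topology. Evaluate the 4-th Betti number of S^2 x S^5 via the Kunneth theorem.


Each S^d has Poincare polynomial 1 + t^d.
The product S^2 x S^5 has Poincare polynomial prod(1+t^d_i).
Expanding: b_0=1, b_2=1, b_5=1, b_7=1.
b_4 = 0

0


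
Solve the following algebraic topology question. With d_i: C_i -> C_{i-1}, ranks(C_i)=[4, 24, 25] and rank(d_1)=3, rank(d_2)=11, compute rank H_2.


rank H_k = rank(ker d_k) - rank(im d_{k+1}).
rank(ker d_2) = rank(C_2) - rank(d_2) = 25 - 11 = 14.
rank(im d_{2+1}) = 0.
rank H_2 = 14 - 0 = 14

14


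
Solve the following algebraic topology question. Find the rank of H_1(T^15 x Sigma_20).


pi_1(A x B) = pi_1(A) x pi_1(B); rank of abelianization = b_1.
b_1(T^15) = 15, b_1(Sigma_20) = 2*20 = 40.
b_1(product) = 15 + 40 = 55

55


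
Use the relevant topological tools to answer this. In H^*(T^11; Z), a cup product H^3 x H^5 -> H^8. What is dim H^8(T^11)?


Cup product: H^p x H^q -> H^{p+q}; here p+q = 3+5 = 8.
rank H^k(T^n) = C(n,k).
C(11,8) = 165

165


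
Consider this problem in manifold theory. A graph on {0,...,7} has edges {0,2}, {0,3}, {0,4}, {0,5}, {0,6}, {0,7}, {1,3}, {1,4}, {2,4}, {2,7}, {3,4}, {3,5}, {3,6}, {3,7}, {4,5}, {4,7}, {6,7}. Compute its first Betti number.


b_1 = E - V + (number of components).
E = 17, V = 8, components = 1.
b_1 = 17 - 8 + 1 = 10

10


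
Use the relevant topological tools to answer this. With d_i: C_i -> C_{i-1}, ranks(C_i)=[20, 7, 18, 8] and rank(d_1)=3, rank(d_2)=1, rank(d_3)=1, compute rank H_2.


rank H_k = rank(ker d_k) - rank(im d_{k+1}).
rank(ker d_2) = rank(C_2) - rank(d_2) = 18 - 1 = 17.
rank(im d_{2+1}) = 1.
rank H_2 = 17 - 1 = 16

16


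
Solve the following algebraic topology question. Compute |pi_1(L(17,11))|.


pi_1(L(p,q)) = Z/pZ for any q coprime to p.
|pi_1(L(17,11))| = 17

17


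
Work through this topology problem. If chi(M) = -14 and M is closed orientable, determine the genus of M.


chi = 2 - 2g for closed orientable surfaces.
-14 = 2 - 2g
2g = 2 - (-14) = 16
g = 8

8


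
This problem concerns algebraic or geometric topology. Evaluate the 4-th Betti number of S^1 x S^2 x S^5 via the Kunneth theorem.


Each S^d has Poincare polynomial 1 + t^d.
The product S^1 x S^2 x S^5 has Poincare polynomial prod(1+t^d_i).
Expanding: b_0=1, b_1=1, b_2=1, b_3=1, b_5=1, b_6=1, b_7=1, b_8=1.
b_4 = 0

0


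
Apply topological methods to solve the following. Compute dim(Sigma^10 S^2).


Each suspension raises dimension by 1: Sigma S^n = S^{n+1}.
Sigma^10 S^2 = S^{2+10} = S^12

12


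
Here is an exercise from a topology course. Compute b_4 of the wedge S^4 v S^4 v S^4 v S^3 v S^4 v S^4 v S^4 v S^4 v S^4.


For a wedge of spheres, H_k (k>0) is free on one generator per sphere of dimension k.
Spheres of dimension 4: count = 8.
b_4 = 8

8


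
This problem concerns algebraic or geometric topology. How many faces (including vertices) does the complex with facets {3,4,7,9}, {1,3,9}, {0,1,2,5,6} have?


Each maximal simplex on m vertices has 2^m - 1 nonempty faces.
Take the union (dedupe shared faces).
Total distinct faces = 49

49


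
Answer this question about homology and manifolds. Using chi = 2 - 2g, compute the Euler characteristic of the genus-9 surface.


For a closed orientable surface of genus g: chi = 2 - 2g.
Here g = 9.
chi = 2 - 2*9 = 2 - 18 = -16

-16


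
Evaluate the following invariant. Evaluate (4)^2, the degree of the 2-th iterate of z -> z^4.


deg(f) = 4. Degree is multiplicative: deg(f^2) = (deg f)^2.
deg(f^2) = (4)^2 = 16

16


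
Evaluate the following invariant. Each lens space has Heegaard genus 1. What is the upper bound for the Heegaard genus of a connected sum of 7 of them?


Heegaard genus satisfies g(A#B) <= g(A) + g(B).
Each lens space has g = 1.
Upper bound: 7 * 1 = 7

7


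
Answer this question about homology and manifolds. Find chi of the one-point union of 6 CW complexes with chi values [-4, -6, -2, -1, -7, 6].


chi(A v B) = chi(A) + chi(B) - 1 (one point identified).
For 6 spaces: chi = (sum chi_i) - (6 - 1).
sum = -14; chi = -14 - 5 = -19

-19


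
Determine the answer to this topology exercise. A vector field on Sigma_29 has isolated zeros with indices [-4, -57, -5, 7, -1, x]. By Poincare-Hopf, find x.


Poincare-Hopf: sum of indices = chi(M).
chi(Sigma_29) = 2 - 2*29 = -56.
Sum of known indices = -60.
x = chi - (sum known) = -56 - (-60) = 4

4


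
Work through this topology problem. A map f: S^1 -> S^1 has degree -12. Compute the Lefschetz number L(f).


On S^1: L(f) = tr(f_0*) + (-1)^1 tr(f_1*) = 1 + (-1)^1 * deg(f).
L(f) = 1 + (-1)^1 * -12 = 1 + 12 = 13

13


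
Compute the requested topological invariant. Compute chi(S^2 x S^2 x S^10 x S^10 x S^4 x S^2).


chi is multiplicative: chi(X x Y) = chi(X) chi(Y).
Each even-dim sphere has chi = 2. There are 6 factors.
chi = 2^6 = 64

64


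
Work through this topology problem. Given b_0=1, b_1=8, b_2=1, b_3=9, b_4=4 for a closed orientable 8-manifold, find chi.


By Poincare duality b_k = b_{8-k}, so full Betti numbers: b_0=1, b_1=8, b_2=1, b_3=9, b_4=4, b_5=9, b_6=1, b_7=8, b_8=1.
chi = sum (-1)^k b_k = -26

-26


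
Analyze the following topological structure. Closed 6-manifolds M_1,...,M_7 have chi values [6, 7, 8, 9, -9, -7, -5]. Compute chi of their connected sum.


For n-manifolds: chi(A#B) = chi(A) + chi(B) - chi(S^6).
chi(S^6) = 1 + (-1)^6 = 2.
chi(#) = (sum chi_i) - (7-1)*chi(S^6) = 9 - 6*2 = -3

-3


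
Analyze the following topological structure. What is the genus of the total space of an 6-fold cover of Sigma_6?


For an n-sheeted cover: chi(E) = n * chi(B).
chi(Sigma_6) = 2 - 2*6 = -10.
chi(E) = 6 * (-10) = -60.
genus(E) = (2 - chi(E))/2 = (2 - (-60))/2 = 62/2 = 31

31


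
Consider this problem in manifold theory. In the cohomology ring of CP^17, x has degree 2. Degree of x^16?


|x| = 2 in H^*(CP^n).
|x^16| = 16 * |x| = 16 * 2 = 32

32


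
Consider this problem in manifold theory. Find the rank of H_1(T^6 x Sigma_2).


pi_1(A x B) = pi_1(A) x pi_1(B); rank of abelianization = b_1.
b_1(T^6) = 6, b_1(Sigma_2) = 2*2 = 4.
b_1(product) = 6 + 4 = 10

10


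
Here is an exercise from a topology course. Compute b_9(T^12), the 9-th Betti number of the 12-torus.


By the Kunneth formula, b_k(T^n) = C(n,k).
b_9(T^12) = C(12,9).
C(12,9) = 12!/(9!*3!) = 220

220


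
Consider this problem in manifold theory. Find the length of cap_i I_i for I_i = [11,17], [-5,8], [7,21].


Intersection = [max(a_i), min(b_i)] = [11, 8].
Since 11 > 8, the intersection is empty.
Length = 0

0


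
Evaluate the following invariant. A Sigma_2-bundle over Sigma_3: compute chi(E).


For a fiber bundle F -> E -> B (with CW structure): chi(E) = chi(B) * chi(F).
chi(Sigma_3) = -4, chi(Sigma_2) = -2.
chi(E) = (-4) * (-2) = 8

8


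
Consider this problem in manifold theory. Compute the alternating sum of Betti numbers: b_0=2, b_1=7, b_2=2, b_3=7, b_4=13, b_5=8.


chi = sum_k (-1)^k b_k.
= (2) + (-7) + (2) + (-7) + (13) + (-8)
= -5

-5


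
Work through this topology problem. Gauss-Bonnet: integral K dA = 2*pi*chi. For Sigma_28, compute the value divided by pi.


Gauss-Bonnet: integral K dA = 2*pi*chi(M).
chi(Sigma_28) = 2 - 2*28 = -54.
(integral K dA)/pi = 2*chi = 2*(-54) = -108

-108


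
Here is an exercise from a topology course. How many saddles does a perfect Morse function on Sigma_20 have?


A perfect Morse function has m_k = b_k.
For Sigma_20: b_0=1, b_1=2g=40, b_2=1.
Saddles m_1 = 2g = 40

40


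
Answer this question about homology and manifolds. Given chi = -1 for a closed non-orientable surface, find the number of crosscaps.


chi = 2 - k for closed non-orientable surfaces with k crosscaps.
-1 = 2 - k
k = 2 - (-1) = 3

3


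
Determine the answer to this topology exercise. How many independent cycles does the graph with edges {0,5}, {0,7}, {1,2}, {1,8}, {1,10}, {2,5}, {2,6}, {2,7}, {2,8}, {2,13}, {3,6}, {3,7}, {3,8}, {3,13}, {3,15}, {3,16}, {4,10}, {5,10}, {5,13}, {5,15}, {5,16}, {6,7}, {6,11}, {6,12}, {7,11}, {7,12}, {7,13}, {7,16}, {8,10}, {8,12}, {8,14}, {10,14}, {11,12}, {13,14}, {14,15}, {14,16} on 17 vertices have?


b_1 = E - V + (number of components).
E = 36, V = 17, components = 2.
b_1 = 36 - 17 + 2 = 21

21


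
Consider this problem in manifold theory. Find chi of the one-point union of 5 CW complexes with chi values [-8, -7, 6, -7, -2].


chi(A v B) = chi(A) + chi(B) - 1 (one point identified).
For 5 spaces: chi = (sum chi_i) - (5 - 1).
sum = -18; chi = -18 - 4 = -22

-22


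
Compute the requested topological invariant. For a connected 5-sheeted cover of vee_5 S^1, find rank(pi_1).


Nielsen-Schreier: an index-n subgroup of F_r is free of rank 1 + n(r-1).
Equivalently: chi(cover) = n*chi(base); chi(vee_r S^1) = 1 - 5 = -4.
chi(E) = 5*(-4) = -20; rank = 1 - chi(E) = 1 - (-20) = 21.
rank = 1 + 5*(5-1) = 1 + 20 = 21

21


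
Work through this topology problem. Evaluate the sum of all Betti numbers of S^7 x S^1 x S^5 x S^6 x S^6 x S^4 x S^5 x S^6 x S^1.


Total Betti number is multiplicative under products.
Each S^d (d>=1) has total Betti number 2.
There are 9 sphere factors.
Total = 2^9 = 512

512


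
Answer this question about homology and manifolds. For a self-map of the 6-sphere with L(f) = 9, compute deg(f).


L(f) = 1 + (-1)^6 deg(f) on S^6.
9 = 1 + (-1)^6 * deg(f)
(-1)^6 * deg(f) = 8
deg(f) = 8

8


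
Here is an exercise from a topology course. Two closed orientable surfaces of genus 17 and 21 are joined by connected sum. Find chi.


chi(Sigma_17) = 2 - 2*17 = -32
chi(Sigma_21) = 2 - 2*21 = -40
For surfaces: chi(A#B) = chi(A) + chi(B) - 2.
chi = -32 + -40 - 2 = -74

-74


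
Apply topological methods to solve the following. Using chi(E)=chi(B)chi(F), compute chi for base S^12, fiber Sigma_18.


chi(S^12) = 2 (n even), chi(Sigma_18) = 2 - 2*18 = -34.
chi(E) = 2 * (-34) = -68

-68


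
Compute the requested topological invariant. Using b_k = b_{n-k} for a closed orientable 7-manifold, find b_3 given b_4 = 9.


Poincare duality for closed orientable n-manifolds: b_k = b_{n-k}.
Here n = 7, so b_3 = b_4 = 9

9


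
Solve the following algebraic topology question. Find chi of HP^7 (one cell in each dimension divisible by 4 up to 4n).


HP^7 has one cell in each dimension 0, 4, ..., 4*7 (7+1 cells, all even-dim).
chi = 7 + 1 = 8

8


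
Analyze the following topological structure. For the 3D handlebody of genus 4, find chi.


A genus-g handlebody deformation retracts to a wedge of g circles.
chi(vee_g S^1) = 1 - g.
chi(H_4) = 1 - 4 = -3

-3


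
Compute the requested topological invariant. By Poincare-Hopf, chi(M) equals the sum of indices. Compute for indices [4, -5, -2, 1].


Poincare-Hopf: chi(M) = sum of indices of zeros.
chi = (4) + (-5) + (-2) + (1) = -2

-2


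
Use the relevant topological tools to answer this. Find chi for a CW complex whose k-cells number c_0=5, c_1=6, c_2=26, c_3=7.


chi = sum_k (-1)^k c_k.
= (-1)^0*5 + (-1)^1*6 + (-1)^2*26 + (-1)^3*7
= (5) + (-6) + (26) + (-7)
= 18

18


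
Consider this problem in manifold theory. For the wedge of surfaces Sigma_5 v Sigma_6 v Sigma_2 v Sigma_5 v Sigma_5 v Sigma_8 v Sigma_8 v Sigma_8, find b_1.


For a wedge X v Y: reduced H_k(X v Y) = H_k(X) + H_k(Y).
Each Sigma_g contributes b_1 = 2g.
b_1 = 10 + 12 + 4 + 10 + 10 + 16 + 16 + 16 = 94

94


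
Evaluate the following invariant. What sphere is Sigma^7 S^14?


Each suspension raises dimension by 1: Sigma S^n = S^{n+1}.
Sigma^7 S^14 = S^{14+7} = S^21

21


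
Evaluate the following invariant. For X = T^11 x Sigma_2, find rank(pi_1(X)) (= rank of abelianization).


pi_1(A x B) = pi_1(A) x pi_1(B); rank of abelianization = b_1.
b_1(T^11) = 11, b_1(Sigma_2) = 2*2 = 4.
b_1(product) = 11 + 4 = 15

15


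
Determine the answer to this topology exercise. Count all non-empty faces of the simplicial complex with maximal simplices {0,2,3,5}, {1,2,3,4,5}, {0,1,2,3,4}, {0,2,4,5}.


Each maximal simplex on m vertices has 2^m - 1 nonempty faces.
Take the union (dedupe shared faces).
Total distinct faces = 53

53


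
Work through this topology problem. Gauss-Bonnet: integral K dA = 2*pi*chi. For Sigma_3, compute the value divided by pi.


Gauss-Bonnet: integral K dA = 2*pi*chi(M).
chi(Sigma_3) = 2 - 2*3 = -4.
(integral K dA)/pi = 2*chi = 2*(-4) = -8

-8


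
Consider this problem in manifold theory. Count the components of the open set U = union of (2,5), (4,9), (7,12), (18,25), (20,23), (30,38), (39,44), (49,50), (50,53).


Sort and merge overlapping open intervals.
Merged: (2,12), (18,25), (30,38), (39,44), (49,50), (50,53).
Number of components = 6

6


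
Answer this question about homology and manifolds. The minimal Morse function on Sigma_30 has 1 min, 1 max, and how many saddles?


A perfect Morse function has m_k = b_k.
For Sigma_30: b_0=1, b_1=2g=60, b_2=1.
Saddles m_1 = 2g = 60

60


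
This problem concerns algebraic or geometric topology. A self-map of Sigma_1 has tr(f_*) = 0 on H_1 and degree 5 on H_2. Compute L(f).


L(f) = tr(f_0*) - tr(f_1*) + tr(f_2*).
= 1 - (0) + (5)
= 6

6


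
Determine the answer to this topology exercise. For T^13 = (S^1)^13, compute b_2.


By the Kunneth formula, b_k(T^n) = C(n,k).
b_2(T^13) = C(13,2).
C(13,2) = 13!/(2!*11!) = 78

78


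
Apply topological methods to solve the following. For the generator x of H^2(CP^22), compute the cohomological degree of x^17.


|x| = 2 in H^*(CP^n).
|x^17| = 17 * |x| = 17 * 2 = 34

34


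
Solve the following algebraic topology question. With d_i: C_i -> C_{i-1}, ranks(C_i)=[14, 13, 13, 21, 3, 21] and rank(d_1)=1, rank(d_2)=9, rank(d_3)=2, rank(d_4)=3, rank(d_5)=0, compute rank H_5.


rank H_k = rank(ker d_k) - rank(im d_{k+1}).
rank(ker d_5) = rank(C_5) - rank(d_5) = 21 - 0 = 21.
rank(im d_{5+1}) = 0.
rank H_5 = 21 - 0 = 21

21


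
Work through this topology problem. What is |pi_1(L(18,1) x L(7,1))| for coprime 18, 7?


pi_1(X x Y) = pi_1(X) x pi_1(Y).
pi_1(L(18,1)) = Z/18, pi_1(L(7,1)) = Z/7.
|Z/18 x Z/7| = 18 * 7 = 126

126


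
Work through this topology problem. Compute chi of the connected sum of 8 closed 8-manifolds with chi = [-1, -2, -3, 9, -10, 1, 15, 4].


For n-manifolds: chi(A#B) = chi(A) + chi(B) - chi(S^8).
chi(S^8) = 1 + (-1)^8 = 2.
chi(#) = (sum chi_i) - (8-1)*chi(S^8) = 13 - 7*2 = -1

-1


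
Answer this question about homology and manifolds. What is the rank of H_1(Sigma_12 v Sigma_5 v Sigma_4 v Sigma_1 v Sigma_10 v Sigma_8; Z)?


For a wedge X v Y: reduced H_k(X v Y) = H_k(X) + H_k(Y).
Each Sigma_g contributes b_1 = 2g.
b_1 = 24 + 10 + 8 + 2 + 20 + 16 = 80

80


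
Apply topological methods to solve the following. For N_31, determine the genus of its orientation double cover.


chi(N_31) = 2 - 31 = -29.
Double cover: chi(Sigma_g) = 2 * chi(N_31) = 2*(-29) = -58.
2 - 2g = -58, so g = (2 - (-58))/2 = 60/2 = 30

30


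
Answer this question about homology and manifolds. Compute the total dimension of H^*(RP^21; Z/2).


H^k(RP^21; Z/2) = Z/2 for each 0 <= k <= 21.
Total dimension = 21 + 1 = 22

22


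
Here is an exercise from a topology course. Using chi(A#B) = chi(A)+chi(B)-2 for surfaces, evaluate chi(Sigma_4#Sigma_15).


chi(Sigma_4) = 2 - 2*4 = -6
chi(Sigma_15) = 2 - 2*15 = -28
For surfaces: chi(A#B) = chi(A) + chi(B) - 2.
chi = -6 + -28 - 2 = -36

-36


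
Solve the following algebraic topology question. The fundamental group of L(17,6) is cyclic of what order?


pi_1(L(p,q)) = Z/pZ for any q coprime to p.
|pi_1(L(17,6))| = 17

17


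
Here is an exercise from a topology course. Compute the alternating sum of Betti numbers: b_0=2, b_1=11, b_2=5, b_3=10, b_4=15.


chi = sum_k (-1)^k b_k.
= (2) + (-11) + (5) + (-10) + (15)
= 1

1


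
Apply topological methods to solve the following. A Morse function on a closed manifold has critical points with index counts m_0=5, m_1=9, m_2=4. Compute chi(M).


Morse theory: chi(M) = sum_k (-1)^k m_k where m_k = #(index-k critical points).
= (5) + (-9) + (4) = 0

0


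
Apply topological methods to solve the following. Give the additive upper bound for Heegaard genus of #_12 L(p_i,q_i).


Heegaard genus satisfies g(A#B) <= g(A) + g(B).
Each lens space has g = 1.
Upper bound: 12 * 1 = 12

12


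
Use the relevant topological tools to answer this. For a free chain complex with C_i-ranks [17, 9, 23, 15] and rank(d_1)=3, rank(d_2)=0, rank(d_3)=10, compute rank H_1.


rank H_k = rank(ker d_k) - rank(im d_{k+1}).
rank(ker d_1) = rank(C_1) - rank(d_1) = 9 - 3 = 6.
rank(im d_{1+1}) = 0.
rank H_1 = 6 - 0 = 6

6


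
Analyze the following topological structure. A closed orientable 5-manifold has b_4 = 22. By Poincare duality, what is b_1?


Poincare duality for closed orientable n-manifolds: b_k = b_{n-k}.
Here n = 5, so b_1 = b_4 = 22

22


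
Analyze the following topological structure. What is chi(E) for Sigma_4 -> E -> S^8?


chi(S^8) = 2 (n even), chi(Sigma_4) = 2 - 2*4 = -6.
chi(E) = 2 * (-6) = -12

-12


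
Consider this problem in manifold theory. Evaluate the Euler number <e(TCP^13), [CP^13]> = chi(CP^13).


For any closed oriented manifold, <e(TM),[M]> = chi(M).
chi(CP^13) = 13+1 = 14

14


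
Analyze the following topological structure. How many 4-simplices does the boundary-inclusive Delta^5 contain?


Delta^5 has 5+1 vertices. A 4-face is a choice of 4+1 vertices.
f_4 = C(5+1, 4+1) = C(6,5) = 6

6


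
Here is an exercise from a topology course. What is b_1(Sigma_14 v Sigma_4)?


For a wedge: H_1(A v B) = H_1(A) + H_1(B).
b_1(Sigma_14) = 28, b_1(Sigma_4) = 8.
b_1 = 28 + 8 = 36

36


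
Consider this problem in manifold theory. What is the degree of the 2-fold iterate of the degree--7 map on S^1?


deg(f) = -7. Degree is multiplicative: deg(f^2) = (deg f)^2.
deg(f^2) = (-7)^2 = 49

49


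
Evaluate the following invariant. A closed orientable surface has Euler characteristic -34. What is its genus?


chi = 2 - 2g for closed orientable surfaces.
-34 = 2 - 2g
2g = 2 - (-34) = 36
g = 18

18
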